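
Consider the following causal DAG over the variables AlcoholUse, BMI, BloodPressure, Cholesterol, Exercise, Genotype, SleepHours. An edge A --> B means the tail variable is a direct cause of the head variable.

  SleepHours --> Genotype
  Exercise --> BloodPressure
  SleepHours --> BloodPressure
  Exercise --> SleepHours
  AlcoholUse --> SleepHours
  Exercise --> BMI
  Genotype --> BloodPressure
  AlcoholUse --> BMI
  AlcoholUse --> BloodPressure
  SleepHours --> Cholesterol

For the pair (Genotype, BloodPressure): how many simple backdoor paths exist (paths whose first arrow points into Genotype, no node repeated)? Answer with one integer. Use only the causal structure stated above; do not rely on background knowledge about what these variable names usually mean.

A backdoor path from Genotype to BloodPressure is any simple undirected path whose first edge points into Genotype (i.e. leaves Genotype via a parent).
Parents of Genotype: {SleepHours}.
Enumerating:
  P1: Genotype <- SleepHours <- AlcoholUse -> BMI <- Exercise -> BloodPressure
  P2: Genotype <- SleepHours <- AlcoholUse -> BloodPressure
  P3: Genotype <- SleepHours <- Exercise -> BMI <- AlcoholUse -> BloodPressure
  P4: Genotype <- SleepHours <- Exercise -> BloodPressure
  P5: Genotype <- SleepHours -> BloodPressure
That exhausts the simple backdoor paths. Count: 5.

5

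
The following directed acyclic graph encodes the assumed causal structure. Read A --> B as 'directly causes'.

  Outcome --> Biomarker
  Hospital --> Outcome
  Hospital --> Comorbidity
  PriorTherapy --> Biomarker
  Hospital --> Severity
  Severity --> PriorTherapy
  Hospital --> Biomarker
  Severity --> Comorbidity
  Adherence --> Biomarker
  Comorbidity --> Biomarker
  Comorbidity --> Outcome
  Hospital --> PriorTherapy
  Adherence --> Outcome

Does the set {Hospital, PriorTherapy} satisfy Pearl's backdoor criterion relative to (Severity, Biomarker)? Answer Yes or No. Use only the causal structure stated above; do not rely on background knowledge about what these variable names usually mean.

Backdoor paths from Severity to Biomarker (paths whose first edge points into Severity):
  P1: Severity <- Hospital -> Comorbidity -> Outcome <- Adherence -> Biomarker
  P2: Severity <- Hospital -> Comorbidity -> Outcome -> Biomarker
  P3: Severity <- Hospital -> Comorbidity -> Biomarker
  P4: Severity <- Hospital -> Outcome <- Adherence -> Biomarker
  P5: Severity <- Hospital -> Outcome <- Comorbidity -> Biomarker
  P6: Severity <- Hospital -> Outcome -> Biomarker
  P7: Severity <- Hospital -> PriorTherapy -> Biomarker
  P8: Severity <- Hospital -> Biomarker
Condition 1 (no descendant of Severity in the set): FAILS — PriorTherapy is a descendant of Severity.
Condition 2 (every backdoor path blocked by {Hospital, PriorTherapy}):
  P1: blocked at fork node Hospital ∈ conditioning set.
  P2: blocked at fork node Hospital ∈ conditioning set.
  P3: blocked at fork node Hospital ∈ conditioning set.
  P4: blocked at fork node Hospital ∈ conditioning set.
  P5: blocked at fork node Hospital ∈ conditioning set.
  P6: blocked at fork node Hospital ∈ conditioning set.
  P7: blocked at fork node Hospital ∈ conditioning set.
  P8: blocked at fork node Hospital ∈ conditioning set.
{Hospital, PriorTherapy} does not satisfy the backdoor criterion.

No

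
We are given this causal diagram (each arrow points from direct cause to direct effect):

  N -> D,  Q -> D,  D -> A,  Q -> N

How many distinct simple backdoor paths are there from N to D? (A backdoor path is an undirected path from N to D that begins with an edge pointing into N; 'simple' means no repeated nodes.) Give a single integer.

1

A backdoor path from N to D is any simple undirected path whose first edge points into N (i.e. leaves N via a parent).
Parents of N: {Q}.
Enumerating:
  P1: N <- Q -> D
That exhausts the simple backdoor paths. Count: 1.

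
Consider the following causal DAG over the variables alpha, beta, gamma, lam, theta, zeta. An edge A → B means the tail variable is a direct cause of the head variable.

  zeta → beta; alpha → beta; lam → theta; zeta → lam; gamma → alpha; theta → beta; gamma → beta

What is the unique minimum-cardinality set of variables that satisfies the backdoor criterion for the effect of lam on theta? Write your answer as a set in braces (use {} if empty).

{}

Variables eligible for adjustment (non-descendants of lam, excluding lam and theta): {alpha, gamma, zeta}.
Backdoor paths from lam to theta:
  P1: lam <- zeta -> beta <- theta
Each backdoor path contains an unconditioned collider, so every path is already blocked with the empty conditioning set:
  P1: blocked at collider beta (neither it nor any descendant is in the conditioning set).
The empty set is therefore the unique smallest valid set.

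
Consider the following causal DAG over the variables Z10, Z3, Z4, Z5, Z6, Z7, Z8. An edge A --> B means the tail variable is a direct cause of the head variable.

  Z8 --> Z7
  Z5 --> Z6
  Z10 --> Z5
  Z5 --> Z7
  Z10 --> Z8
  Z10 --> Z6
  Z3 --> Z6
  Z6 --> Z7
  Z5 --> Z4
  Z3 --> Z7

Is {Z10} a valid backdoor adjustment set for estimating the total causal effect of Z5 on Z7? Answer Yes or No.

Backdoor paths from Z5 to Z7 (paths whose first edge points into Z5):
  P1: Z5 <- Z10 -> Z8 -> Z7
  P2: Z5 <- Z10 -> Z6 <- Z3 -> Z7
  P3: Z5 <- Z10 -> Z6 -> Z7
Condition 1 (no descendant of Z5 in the set): holds — descendants of Z5 are {Z4, Z6, Z7}; none are in {Z10}.
Condition 2 (every backdoor path blocked by {Z10}):
  P1: blocked at fork node Z10 ∈ conditioning set.
  P2: blocked at fork node Z10 ∈ conditioning set.
  P3: blocked at fork node Z10 ∈ conditioning set.
{Z10} satisfies the backdoor criterion.

Yes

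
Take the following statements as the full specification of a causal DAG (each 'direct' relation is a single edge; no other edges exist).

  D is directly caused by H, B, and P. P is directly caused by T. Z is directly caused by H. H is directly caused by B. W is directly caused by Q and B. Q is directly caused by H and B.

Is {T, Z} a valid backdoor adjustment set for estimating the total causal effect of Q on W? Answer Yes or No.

Backdoor paths from Q to W (paths whose first edge points into Q):
  P1: Q <- B -> W
  P2: Q <- H <- B -> W
  P3: Q <- H -> D <- B -> W
Condition 1 (no descendant of Q in the set): holds — descendants of Q are {W}; none are in {T, Z}.
Condition 2 (every backdoor path blocked by {T, Z}):
  P1: open — no interior node is in the conditioning set.
  P2: open — no interior node is in the conditioning set.
  P3: blocked at collider D (neither it nor any descendant is in the conditioning set).
{T, Z} does not satisfy the backdoor criterion.

No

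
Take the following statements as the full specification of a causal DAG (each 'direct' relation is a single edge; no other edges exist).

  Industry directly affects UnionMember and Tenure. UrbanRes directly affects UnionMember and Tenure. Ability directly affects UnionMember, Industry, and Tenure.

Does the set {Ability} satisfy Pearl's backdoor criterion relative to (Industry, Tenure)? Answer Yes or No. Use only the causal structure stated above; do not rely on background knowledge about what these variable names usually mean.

Yes

Backdoor paths from Industry to Tenure (paths whose first edge points into Industry):
  P1: Industry <- Ability -> Tenure
  P2: Industry <- Ability -> UnionMember <- UrbanRes -> Tenure
Condition 1 (no descendant of Industry in the set): holds — descendants of Industry are {Tenure, UnionMember}; none are in {Ability}.
Condition 2 (every backdoor path blocked by {Ability}):
  P1: blocked at fork node Ability ∈ conditioning set.
  P2: blocked at fork node Ability ∈ conditioning set.
{Ability} satisfies the backdoor criterion.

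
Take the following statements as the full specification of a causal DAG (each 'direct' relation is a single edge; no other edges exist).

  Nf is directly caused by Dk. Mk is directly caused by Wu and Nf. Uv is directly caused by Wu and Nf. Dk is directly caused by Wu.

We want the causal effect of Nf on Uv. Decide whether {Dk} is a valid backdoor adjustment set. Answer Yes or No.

Backdoor paths from Nf to Uv (paths whose first edge points into Nf):
  P1: Nf <- Dk <- Wu -> Uv
Condition 1 (no descendant of Nf in the set): holds — descendants of Nf are {Mk, Uv}; none are in {Dk}.
Condition 2 (every backdoor path blocked by {Dk}):
  P1: blocked at chain node Dk ∈ conditioning set.
{Dk} satisfies the backdoor criterion.

Yes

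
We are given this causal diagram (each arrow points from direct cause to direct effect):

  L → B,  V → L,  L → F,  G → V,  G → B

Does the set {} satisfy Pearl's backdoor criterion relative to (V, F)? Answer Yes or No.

Yes

Backdoor paths from V to F (paths whose first edge points into V):
  P1: V <- G -> B <- L -> F
Condition 1 (no descendant of V in the set): holds — descendants of V are {B, F, L}; none are in {}.
Condition 2 (every backdoor path blocked by {}):
  P1: blocked at collider B (neither it nor any descendant is in the conditioning set).
{} satisfies the backdoor criterion.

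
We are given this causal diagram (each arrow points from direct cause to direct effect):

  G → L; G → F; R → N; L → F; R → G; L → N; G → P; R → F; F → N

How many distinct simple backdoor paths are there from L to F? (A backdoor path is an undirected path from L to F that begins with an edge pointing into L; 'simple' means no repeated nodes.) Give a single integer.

3

A backdoor path from L to F is any simple undirected path whose first edge points into L (i.e. leaves L via a parent).
Parents of L: {G}.
Enumerating:
  P1: L <- G <- R -> F
  P2: L <- G <- R -> N <- F
  P3: L <- G -> F
That exhausts the simple backdoor paths. Count: 3.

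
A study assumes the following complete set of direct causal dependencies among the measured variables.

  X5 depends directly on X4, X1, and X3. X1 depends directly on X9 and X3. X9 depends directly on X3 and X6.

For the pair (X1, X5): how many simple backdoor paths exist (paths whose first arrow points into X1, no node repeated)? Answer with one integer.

2

A backdoor path from X1 to X5 is any simple undirected path whose first edge points into X1 (i.e. leaves X1 via a parent).
Parents of X1: {X3, X9}.
Enumerating:
  P1: X1 <- X3 -> X5
  P2: X1 <- X9 <- X3 -> X5
That exhausts the simple backdoor paths. Count: 2.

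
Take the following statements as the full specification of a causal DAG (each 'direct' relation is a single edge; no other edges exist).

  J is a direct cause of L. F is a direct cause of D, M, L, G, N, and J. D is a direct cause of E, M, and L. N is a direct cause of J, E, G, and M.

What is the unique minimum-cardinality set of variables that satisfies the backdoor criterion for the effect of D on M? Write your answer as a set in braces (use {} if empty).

Variables eligible for adjustment (non-descendants of D, excluding D and M): {F, G, J, N}.
Backdoor paths from D to M:
  P1: D <- F -> N -> M
  P2: D <- F -> G <- N -> M
  P3: D <- F -> J <- N -> M
  P4: D <- F -> L <- J <- N -> M
  P5: D <- F -> M
The empty set is not sufficient: P1 (D <- F -> N -> M) has no collider blocking it and no conditioned non-collider, so it is open.
Try {F}:
  P1: blocked at fork node F ∈ conditioning set.
  P2: blocked at fork node F ∈ conditioning set.
  P3: blocked at fork node F ∈ conditioning set.
  P4: blocked at fork node F ∈ conditioning set.
  P5: blocked at fork node F ∈ conditioning set.
{F} contains no descendant of D and blocks every backdoor path.
No other singleton works — e.g. {N} leaves P5 open — so {F} is the unique smallest valid adjustment set.

{F}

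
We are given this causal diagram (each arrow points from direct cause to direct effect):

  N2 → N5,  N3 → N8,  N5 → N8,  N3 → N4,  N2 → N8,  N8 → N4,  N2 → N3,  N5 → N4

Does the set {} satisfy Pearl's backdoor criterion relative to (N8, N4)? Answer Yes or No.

Backdoor paths from N8 to N4 (paths whose first edge points into N8):
  P1: N8 <- N2 -> N5 -> N4
  P2: N8 <- N2 -> N3 -> N4
  P3: N8 <- N5 <- N2 -> N3 -> N4
  P4: N8 <- N5 -> N4
  P5: N8 <- N3 <- N2 -> N5 -> N4
  P6: N8 <- N3 -> N4
Condition 1 (no descendant of N8 in the set): holds — descendants of N8 are {N4}; none are in {}.
Condition 2 (every backdoor path blocked by {}):
  P1: open — no interior node is in the conditioning set.
  P2: open — no interior node is in the conditioning set.
  P3: open — no interior node is in the conditioning set.
  P4: open — no interior node is in the conditioning set.
  P5: open — no interior node is in the conditioning set.
  P6: open — no interior node is in the conditioning set.
{} does not satisfy the backdoor criterion.

No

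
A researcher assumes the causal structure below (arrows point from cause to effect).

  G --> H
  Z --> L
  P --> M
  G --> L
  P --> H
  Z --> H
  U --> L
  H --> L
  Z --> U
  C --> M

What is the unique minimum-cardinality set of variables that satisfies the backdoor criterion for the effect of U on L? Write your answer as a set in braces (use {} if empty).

{Z}

Variables eligible for adjustment (non-descendants of U, excluding U and L): {C, G, H, M, P, Z}.
Backdoor paths from U to L:
  P1: U <- Z -> H <- G -> L
  P2: U <- Z -> H -> L
  P3: U <- Z -> L
The empty set is not sufficient: P2 (U <- Z -> H -> L) has no collider blocking it and no conditioned non-collider, so it is open.
Try {Z}:
  P1: blocked at fork node Z ∈ conditioning set.
  P2: blocked at fork node Z ∈ conditioning set.
  P3: blocked at fork node Z ∈ conditioning set.
{Z} contains no descendant of U and blocks every backdoor path.
No other singleton works — e.g. {P} leaves P2 open — so {Z} is the unique smallest valid adjustment set.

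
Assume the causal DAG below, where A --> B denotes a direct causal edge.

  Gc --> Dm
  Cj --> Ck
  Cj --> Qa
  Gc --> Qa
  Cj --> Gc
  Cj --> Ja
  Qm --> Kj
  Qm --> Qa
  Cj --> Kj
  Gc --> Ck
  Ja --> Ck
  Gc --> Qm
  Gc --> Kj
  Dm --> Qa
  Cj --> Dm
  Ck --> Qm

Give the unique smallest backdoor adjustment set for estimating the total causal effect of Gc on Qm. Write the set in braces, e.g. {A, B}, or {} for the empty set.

Variables eligible for adjustment (non-descendants of Gc, excluding Gc and Qm): {Cj, Ja}.
Backdoor paths from Gc to Qm:
  P1: Gc <- Cj -> Ja -> Ck -> Qm
  P2: Gc <- Cj -> Dm -> Qa <- Qm
  P3: Gc <- Cj -> Ck -> Qm
  P4: Gc <- Cj -> Kj <- Qm
  P5: Gc <- Cj -> Qa <- Qm
The empty set is not sufficient: P1 (Gc <- Cj -> Ja -> Ck -> Qm) has no collider blocking it and no conditioned non-collider, so it is open.
Try {Cj}:
  P1: blocked at fork node Cj ∈ conditioning set.
  P2: blocked at fork node Cj ∈ conditioning set.
  P3: blocked at fork node Cj ∈ conditioning set.
  P4: blocked at fork node Cj ∈ conditioning set.
  P5: blocked at fork node Cj ∈ conditioning set.
{Cj} contains no descendant of Gc and blocks every backdoor path.
No other singleton works — e.g. {Ja} leaves P3 open — so {Cj} is the unique smallest valid adjustment set.

{Cj}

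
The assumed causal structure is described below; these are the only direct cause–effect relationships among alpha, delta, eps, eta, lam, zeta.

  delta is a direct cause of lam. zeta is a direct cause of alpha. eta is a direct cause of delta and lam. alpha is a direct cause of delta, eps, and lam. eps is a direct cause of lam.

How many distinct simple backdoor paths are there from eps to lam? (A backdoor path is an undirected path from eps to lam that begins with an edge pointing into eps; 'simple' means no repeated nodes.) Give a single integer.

3

A backdoor path from eps to lam is any simple undirected path whose first edge points into eps (i.e. leaves eps via a parent).
Parents of eps: {alpha}.
Enumerating:
  P1: eps <- alpha -> delta <- eta -> lam
  P2: eps <- alpha -> delta -> lam
  P3: eps <- alpha -> lam
That exhausts the simple backdoor paths. Count: 3.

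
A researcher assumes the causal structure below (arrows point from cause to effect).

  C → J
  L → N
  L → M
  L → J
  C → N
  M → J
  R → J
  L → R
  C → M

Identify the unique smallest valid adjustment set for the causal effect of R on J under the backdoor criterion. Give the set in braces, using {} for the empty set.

Variables eligible for adjustment (non-descendants of R, excluding R and J): {C, L, M, N}.
Backdoor paths from R to J:
  P1: R <- L -> N <- C -> M -> J
  P2: R <- L -> N <- C -> J
  P3: R <- L -> M <- C -> J
  P4: R <- L -> M -> J
  P5: R <- L -> J
The empty set is not sufficient: P4 (R <- L -> M -> J) has no collider blocking it and no conditioned non-collider, so it is open.
Try {L}:
  P1: blocked at fork node L ∈ conditioning set.
  P2: blocked at fork node L ∈ conditioning set.
  P3: blocked at fork node L ∈ conditioning set.
  P4: blocked at fork node L ∈ conditioning set.
  P5: blocked at fork node L ∈ conditioning set.
{L} contains no descendant of R and blocks every backdoor path.
No other singleton works — e.g. {C} leaves P4 open — so {L} is the unique smallest valid adjustment set.

{L}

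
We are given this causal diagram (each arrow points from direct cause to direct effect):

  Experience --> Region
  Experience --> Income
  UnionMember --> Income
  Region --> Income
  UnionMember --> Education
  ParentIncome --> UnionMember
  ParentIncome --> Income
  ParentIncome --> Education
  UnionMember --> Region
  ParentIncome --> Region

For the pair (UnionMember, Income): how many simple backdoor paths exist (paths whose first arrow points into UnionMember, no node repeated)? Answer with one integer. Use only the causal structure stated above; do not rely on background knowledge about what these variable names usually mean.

A backdoor path from UnionMember to Income is any simple undirected path whose first edge points into UnionMember (i.e. leaves UnionMember via a parent).
Parents of UnionMember: {ParentIncome}.
Enumerating:
  P1: UnionMember <- ParentIncome -> Region <- Experience -> Income
  P2: UnionMember <- ParentIncome -> Region -> Income
  P3: UnionMember <- ParentIncome -> Income
That exhausts the simple backdoor paths. Count: 3.

3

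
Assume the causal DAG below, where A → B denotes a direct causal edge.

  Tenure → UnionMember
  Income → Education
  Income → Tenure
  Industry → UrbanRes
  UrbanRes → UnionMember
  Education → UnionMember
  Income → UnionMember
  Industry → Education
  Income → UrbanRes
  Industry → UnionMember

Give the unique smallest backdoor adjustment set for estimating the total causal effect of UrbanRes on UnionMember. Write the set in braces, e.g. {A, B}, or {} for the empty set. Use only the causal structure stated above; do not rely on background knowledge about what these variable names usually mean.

{Income, Industry}

Variables eligible for adjustment (non-descendants of UrbanRes, excluding UrbanRes and UnionMember): {Education, Income, Industry, Tenure}.
Backdoor paths from UrbanRes to UnionMember:
  P1: UrbanRes <- Income -> Tenure -> UnionMember
  P2: UrbanRes <- Income -> Education <- Industry -> UnionMember
  P3: UrbanRes <- Income -> Education -> UnionMember
  P4: UrbanRes <- Income -> UnionMember
  P5: UrbanRes <- Industry -> Education <- Income -> Tenure -> UnionMember
  P6: UrbanRes <- Industry -> Education <- Income -> UnionMember
  P7: UrbanRes <- Industry -> Education -> UnionMember
  P8: UrbanRes <- Industry -> UnionMember
The empty set is not sufficient: P1 (UrbanRes <- Income -> Tenure -> UnionMember) has no collider blocking it and no conditioned non-collider, so it is open.
Try {Income, Industry}:
  P1: blocked at fork node Income ∈ conditioning set.
  P2: blocked at fork node Income ∈ conditioning set.
  P3: blocked at fork node Income ∈ conditioning set.
  P4: blocked at fork node Income ∈ conditioning set.
  P5: blocked at fork node Industry ∈ conditioning set.
  P6: blocked at fork node Industry ∈ conditioning set.
  P7: blocked at fork node Industry ∈ conditioning set.
  P8: blocked at fork node Industry ∈ conditioning set.
{Income, Industry} contains no descendant of UrbanRes and blocks every backdoor path.
Every element of {Income, Industry} is needed (dropping Income leaves P1 open; dropping Industry leaves P7 open), so no proper subset is valid.
Among all size-2 subsets of the eligible variables, only {Income, Industry} blocks every backdoor path, so it is the unique smallest valid adjustment set.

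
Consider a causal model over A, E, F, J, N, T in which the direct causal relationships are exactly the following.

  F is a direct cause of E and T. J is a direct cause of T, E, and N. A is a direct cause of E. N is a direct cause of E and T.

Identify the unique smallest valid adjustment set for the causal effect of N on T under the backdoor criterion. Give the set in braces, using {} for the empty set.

Variables eligible for adjustment (non-descendants of N, excluding N and T): {A, F, J}.
Backdoor paths from N to T:
  P1: N <- J -> T
  P2: N <- J -> E <- F -> T
The empty set is not sufficient: P1 (N <- J -> T) has no collider blocking it and no conditioned non-collider, so it is open.
Try {J}:
  P1: blocked at fork node J ∈ conditioning set.
  P2: blocked at fork node J ∈ conditioning set.
{J} contains no descendant of N and blocks every backdoor path.
No other singleton works — e.g. {F} leaves P1 open — so {J} is the unique smallest valid adjustment set.

{J}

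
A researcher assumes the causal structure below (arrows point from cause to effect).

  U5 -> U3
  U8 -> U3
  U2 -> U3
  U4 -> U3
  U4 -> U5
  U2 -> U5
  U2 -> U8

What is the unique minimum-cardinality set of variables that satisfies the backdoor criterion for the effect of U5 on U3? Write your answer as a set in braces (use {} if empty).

Variables eligible for adjustment (non-descendants of U5, excluding U5 and U3): {U2, U4, U8}.
Backdoor paths from U5 to U3:
  P1: U5 <- U2 -> U8 -> U3
  P2: U5 <- U2 -> U3
  P3: U5 <- U4 -> U3
The empty set is not sufficient: P1 (U5 <- U2 -> U8 -> U3) has no collider blocking it and no conditioned non-collider, so it is open.
Try {U2, U4}:
  P1: blocked at fork node U2 ∈ conditioning set.
  P2: blocked at fork node U2 ∈ conditioning set.
  P3: blocked at fork node U4 ∈ conditioning set.
{U2, U4} contains no descendant of U5 and blocks every backdoor path.
Every element of {U2, U4} is needed (dropping U2 leaves P1 open; dropping U4 leaves P3 open), so no proper subset is valid.
Among all size-2 subsets of the eligible variables, only {U2, U4} blocks every backdoor path, so it is the unique smallest valid adjustment set.

{U2, U4}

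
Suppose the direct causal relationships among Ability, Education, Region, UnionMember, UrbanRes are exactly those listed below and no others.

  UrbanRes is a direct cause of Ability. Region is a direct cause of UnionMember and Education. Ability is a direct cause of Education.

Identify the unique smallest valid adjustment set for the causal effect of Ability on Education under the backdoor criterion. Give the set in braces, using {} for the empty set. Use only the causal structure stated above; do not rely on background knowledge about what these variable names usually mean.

Variables eligible for adjustment (non-descendants of Ability, excluding Ability and Education): {Region, UnionMember, UrbanRes}.
Backdoor paths from Ability to Education:
  (none)
With no backdoor paths the empty set already satisfies the criterion, and it is trivially minimal.

{}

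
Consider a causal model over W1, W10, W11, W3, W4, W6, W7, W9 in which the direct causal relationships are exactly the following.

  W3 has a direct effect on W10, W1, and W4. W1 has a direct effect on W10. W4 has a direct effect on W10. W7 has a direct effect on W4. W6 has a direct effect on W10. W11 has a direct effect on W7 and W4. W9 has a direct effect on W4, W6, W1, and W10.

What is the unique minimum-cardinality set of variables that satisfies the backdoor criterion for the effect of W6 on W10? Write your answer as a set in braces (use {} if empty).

{W9}

Variables eligible for adjustment (non-descendants of W6, excluding W6 and W10): {W1, W11, W3, W4, W7, W9}.
Backdoor paths from W6 to W10:
  P1: W6 <- W9 -> W1 <- W3 -> W4 -> W10
  P2: W6 <- W9 -> W1 <- W3 -> W10
  P3: W6 <- W9 -> W1 -> W10
  P4: W6 <- W9 -> W4 <- W3 -> W1 -> W10
  P5: W6 <- W9 -> W4 <- W3 -> W10
  P6: W6 <- W9 -> W4 -> W10
  P7: W6 <- W9 -> W10
The empty set is not sufficient: P3 (W6 <- W9 -> W1 -> W10) has no collider blocking it and no conditioned non-collider, so it is open.
Try {W9}:
  P1: blocked at fork node W9 ∈ conditioning set.
  P2: blocked at fork node W9 ∈ conditioning set.
  P3: blocked at fork node W9 ∈ conditioning set.
  P4: blocked at fork node W9 ∈ conditioning set.
  P5: blocked at fork node W9 ∈ conditioning set.
  P6: blocked at fork node W9 ∈ conditioning set.
  P7: blocked at fork node W9 ∈ conditioning set.
{W9} contains no descendant of W6 and blocks every backdoor path.
No other singleton works — e.g. {W11} leaves P3 open — so {W9} is the unique smallest valid adjustment set.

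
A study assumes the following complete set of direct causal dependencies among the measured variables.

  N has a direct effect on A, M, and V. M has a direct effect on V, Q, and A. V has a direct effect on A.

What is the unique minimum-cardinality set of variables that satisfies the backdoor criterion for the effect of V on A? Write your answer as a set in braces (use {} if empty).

Variables eligible for adjustment (non-descendants of V, excluding V and A): {M, N, Q}.
Backdoor paths from V to A:
  P1: V <- N -> M -> A
  P2: V <- N -> A
  P3: V <- M <- N -> A
  P4: V <- M -> A
The empty set is not sufficient: P1 (V <- N -> M -> A) has no collider blocking it and no conditioned non-collider, so it is open.
Try {M, N}:
  P1: blocked at fork node N ∈ conditioning set.
  P2: blocked at fork node N ∈ conditioning set.
  P3: blocked at chain node M ∈ conditioning set.
  P4: blocked at fork node M ∈ conditioning set.
{M, N} contains no descendant of V and blocks every backdoor path.
Every element of {M, N} is needed (dropping M leaves P4 open; dropping N leaves P2 open), so no proper subset is valid.
Among all size-2 subsets of the eligible variables, only {M, N} blocks every backdoor path, so it is the unique smallest valid adjustment set.

{M, N}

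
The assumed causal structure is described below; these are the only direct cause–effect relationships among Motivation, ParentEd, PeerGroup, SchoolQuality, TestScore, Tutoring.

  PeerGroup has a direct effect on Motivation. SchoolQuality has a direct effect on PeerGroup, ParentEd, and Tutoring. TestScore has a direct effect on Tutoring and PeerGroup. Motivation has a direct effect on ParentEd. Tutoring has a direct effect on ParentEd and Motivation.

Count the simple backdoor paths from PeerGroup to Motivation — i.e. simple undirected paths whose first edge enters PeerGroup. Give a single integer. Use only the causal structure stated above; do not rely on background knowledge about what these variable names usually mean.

A backdoor path from PeerGroup to Motivation is any simple undirected path whose first edge points into PeerGroup (i.e. leaves PeerGroup via a parent).
Parents of PeerGroup: {SchoolQuality, TestScore}.
Enumerating:
  P1: PeerGroup <- TestScore -> Tutoring <- SchoolQuality -> ParentEd <- Motivation
  P2: PeerGroup <- TestScore -> Tutoring -> Motivation
  P3: PeerGroup <- TestScore -> Tutoring -> ParentEd <- Motivation
  P4: PeerGroup <- SchoolQuality -> Tutoring -> Motivation
  P5: PeerGroup <- SchoolQuality -> Tutoring -> ParentEd <- Motivation
  P6: PeerGroup <- SchoolQuality -> ParentEd <- Tutoring -> Motivation
  P7: PeerGroup <- SchoolQuality -> ParentEd <- Motivation
That exhausts the simple backdoor paths. Count: 7.

7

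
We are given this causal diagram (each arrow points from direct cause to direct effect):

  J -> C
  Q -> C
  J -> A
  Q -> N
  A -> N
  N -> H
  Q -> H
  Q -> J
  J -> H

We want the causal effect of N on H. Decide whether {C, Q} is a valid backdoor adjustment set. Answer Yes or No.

No

Backdoor paths from N to H (paths whose first edge points into N):
  P1: N <- Q -> J -> H
  P2: N <- Q -> C <- J -> H
  P3: N <- Q -> H
  P4: N <- A <- J <- Q -> H
  P5: N <- A <- J -> C <- Q -> H
  P6: N <- A <- J -> H
Condition 1 (no descendant of N in the set): holds — descendants of N are {H}; none are in {C, Q}.
Condition 2 (every backdoor path blocked by {C, Q}):
  P1: blocked at fork node Q ∈ conditioning set.
  P2: blocked at fork node Q ∈ conditioning set.
  P3: blocked at fork node Q ∈ conditioning set.
  P4: blocked at fork node Q ∈ conditioning set.
  P5: blocked at fork node Q ∈ conditioning set.
  P6: open — no interior node is in the conditioning set.
{C, Q} does not satisfy the backdoor criterion.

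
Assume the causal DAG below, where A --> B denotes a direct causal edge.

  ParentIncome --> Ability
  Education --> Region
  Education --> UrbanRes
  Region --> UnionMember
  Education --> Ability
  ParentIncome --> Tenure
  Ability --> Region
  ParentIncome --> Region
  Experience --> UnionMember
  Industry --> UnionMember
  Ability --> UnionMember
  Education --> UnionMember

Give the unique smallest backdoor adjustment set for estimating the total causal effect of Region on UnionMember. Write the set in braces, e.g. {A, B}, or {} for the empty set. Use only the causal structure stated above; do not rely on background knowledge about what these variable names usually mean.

Variables eligible for adjustment (non-descendants of Region, excluding Region and UnionMember): {Ability, Education, Experience, Industry, ParentIncome, Tenure, UrbanRes}.
Backdoor paths from Region to UnionMember:
  P1: Region <- ParentIncome -> Ability <- Education -> UnionMember
  P2: Region <- ParentIncome -> Ability -> UnionMember
  P3: Region <- Education -> Ability -> UnionMember
  P4: Region <- Education -> UnionMember
  P5: Region <- Ability <- Education -> UnionMember
  P6: Region <- Ability -> UnionMember
The empty set is not sufficient: P2 (Region <- ParentIncome -> Ability -> UnionMember) has no collider blocking it and no conditioned non-collider, so it is open.
Try {Ability, Education}:
  P1: blocked at fork node Education ∈ conditioning set.
  P2: blocked at chain node Ability ∈ conditioning set.
  P3: blocked at fork node Education ∈ conditioning set.
  P4: blocked at fork node Education ∈ conditioning set.
  P5: blocked at chain node Ability ∈ conditioning set.
  P6: blocked at fork node Ability ∈ conditioning set.
{Ability, Education} contains no descendant of Region and blocks every backdoor path.
Every element of {Ability, Education} is needed (dropping Ability leaves P2 open; dropping Education leaves P1 open), so no proper subset is valid.
Among all size-2 subsets of the eligible variables, only {Ability, Education} blocks every backdoor path, so it is the unique smallest valid adjustment set.

{Ability, Education}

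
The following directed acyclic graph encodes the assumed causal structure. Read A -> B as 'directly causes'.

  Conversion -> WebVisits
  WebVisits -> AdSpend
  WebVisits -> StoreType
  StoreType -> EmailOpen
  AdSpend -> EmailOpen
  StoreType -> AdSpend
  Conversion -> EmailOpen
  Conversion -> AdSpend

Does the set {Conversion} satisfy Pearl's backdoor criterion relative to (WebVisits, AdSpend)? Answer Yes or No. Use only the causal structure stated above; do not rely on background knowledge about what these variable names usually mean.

Yes

Backdoor paths from WebVisits to AdSpend (paths whose first edge points into WebVisits):
  P1: WebVisits <- Conversion -> AdSpend
  P2: WebVisits <- Conversion -> EmailOpen <- StoreType -> AdSpend
  P3: WebVisits <- Conversion -> EmailOpen <- AdSpend
Condition 1 (no descendant of WebVisits in the set): holds — descendants of WebVisits are {AdSpend, EmailOpen, StoreType}; none are in {Conversion}.
Condition 2 (every backdoor path blocked by {Conversion}):
  P1: blocked at fork node Conversion ∈ conditioning set.
  P2: blocked at fork node Conversion ∈ conditioning set.
  P3: blocked at fork node Conversion ∈ conditioning set.
{Conversion} satisfies the backdoor criterion.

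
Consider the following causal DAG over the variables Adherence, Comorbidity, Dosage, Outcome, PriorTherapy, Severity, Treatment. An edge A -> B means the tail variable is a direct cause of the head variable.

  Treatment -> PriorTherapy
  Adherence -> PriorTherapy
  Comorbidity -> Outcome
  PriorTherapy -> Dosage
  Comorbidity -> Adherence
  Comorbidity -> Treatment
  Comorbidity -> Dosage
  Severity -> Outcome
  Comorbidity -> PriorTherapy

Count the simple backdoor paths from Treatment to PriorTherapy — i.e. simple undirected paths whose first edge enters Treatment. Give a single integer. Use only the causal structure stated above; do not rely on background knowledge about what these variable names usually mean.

3

A backdoor path from Treatment to PriorTherapy is any simple undirected path whose first edge points into Treatment (i.e. leaves Treatment via a parent).
Parents of Treatment: {Comorbidity}.
Enumerating:
  P1: Treatment <- Comorbidity -> Adherence -> PriorTherapy
  P2: Treatment <- Comorbidity -> PriorTherapy
  P3: Treatment <- Comorbidity -> Dosage <- PriorTherapy
That exhausts the simple backdoor paths. Count: 3.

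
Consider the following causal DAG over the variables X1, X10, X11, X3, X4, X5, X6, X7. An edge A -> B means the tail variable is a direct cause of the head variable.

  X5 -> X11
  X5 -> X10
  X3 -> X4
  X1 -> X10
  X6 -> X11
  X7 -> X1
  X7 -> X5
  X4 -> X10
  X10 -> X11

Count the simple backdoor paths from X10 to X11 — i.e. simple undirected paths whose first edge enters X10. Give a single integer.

2

A backdoor path from X10 to X11 is any simple undirected path whose first edge points into X10 (i.e. leaves X10 via a parent).
Parents of X10: {X1, X4, X5}.
Enumerating:
  P1: X10 <- X5 -> X11
  P2: X10 <- X1 <- X7 -> X5 -> X11
That exhausts the simple backdoor paths. Count: 2.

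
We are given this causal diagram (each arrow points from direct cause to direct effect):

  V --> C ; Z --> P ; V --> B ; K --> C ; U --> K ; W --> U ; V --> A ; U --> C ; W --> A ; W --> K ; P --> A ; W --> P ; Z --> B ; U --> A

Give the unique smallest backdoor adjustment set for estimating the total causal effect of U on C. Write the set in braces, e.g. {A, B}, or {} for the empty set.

{W}

Variables eligible for adjustment (non-descendants of U, excluding U and C): {B, P, V, W, Z}.
Backdoor paths from U to C:
  P1: U <- W -> K -> C
  P2: U <- W -> P <- Z -> B <- V -> C
  P3: U <- W -> P -> A <- V -> C
  P4: U <- W -> A <- V -> C
  P5: U <- W -> A <- P <- Z -> B <- V -> C
The empty set is not sufficient: P1 (U <- W -> K -> C) has no collider blocking it and no conditioned non-collider, so it is open.
Try {W}:
  P1: blocked at fork node W ∈ conditioning set.
  P2: blocked at fork node W ∈ conditioning set.
  P3: blocked at fork node W ∈ conditioning set.
  P4: blocked at fork node W ∈ conditioning set.
  P5: blocked at fork node W ∈ conditioning set.
{W} contains no descendant of U and blocks every backdoor path.
No other singleton works — e.g. {Z} leaves P1 open — so {W} is the unique smallest valid adjustment set.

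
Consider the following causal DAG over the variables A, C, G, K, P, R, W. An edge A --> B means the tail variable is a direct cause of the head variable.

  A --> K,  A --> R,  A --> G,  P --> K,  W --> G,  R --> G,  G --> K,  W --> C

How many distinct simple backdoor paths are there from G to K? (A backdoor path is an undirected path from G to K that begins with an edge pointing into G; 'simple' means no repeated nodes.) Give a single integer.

A backdoor path from G to K is any simple undirected path whose first edge points into G (i.e. leaves G via a parent).
Parents of G: {A, R, W}.
Enumerating:
  P1: G <- A -> K
  P2: G <- R <- A -> K
That exhausts the simple backdoor paths. Count: 2.

2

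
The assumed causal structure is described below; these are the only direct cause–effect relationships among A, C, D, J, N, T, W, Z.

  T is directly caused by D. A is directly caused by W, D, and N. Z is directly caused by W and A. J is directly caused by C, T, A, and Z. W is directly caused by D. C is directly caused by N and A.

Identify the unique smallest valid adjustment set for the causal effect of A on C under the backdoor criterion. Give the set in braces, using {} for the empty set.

Variables eligible for adjustment (non-descendants of A, excluding A and C): {D, N, T, W}.
Backdoor paths from A to C:
  P1: A <- D -> W -> Z -> J <- C
  P2: A <- D -> T -> J <- C
  P3: A <- N -> C
  P4: A <- W <- D -> T -> J <- C
  P5: A <- W -> Z -> J <- C
The empty set is not sufficient: P3 (A <- N -> C) has no collider blocking it and no conditioned non-collider, so it is open.
Try {N}:
  P1: blocked at collider J (neither it nor any descendant is in the conditioning set).
  P2: blocked at collider J (neither it nor any descendant is in the conditioning set).
  P3: blocked at fork node N ∈ conditioning set.
  P4: blocked at collider J (neither it nor any descendant is in the conditioning set).
  P5: blocked at collider J (neither it nor any descendant is in the conditioning set).
{N} contains no descendant of A and blocks every backdoor path.
No other singleton works — e.g. {D} leaves P3 open — so {N} is the unique smallest valid adjustment set.

{N}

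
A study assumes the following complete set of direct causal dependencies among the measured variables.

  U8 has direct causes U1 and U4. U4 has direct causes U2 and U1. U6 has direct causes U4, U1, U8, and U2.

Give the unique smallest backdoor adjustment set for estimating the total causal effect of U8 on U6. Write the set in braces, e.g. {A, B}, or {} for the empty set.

Variables eligible for adjustment (non-descendants of U8, excluding U8 and U6): {U1, U2, U4}.
Backdoor paths from U8 to U6:
  P1: U8 <- U1 -> U4 <- U2 -> U6
  P2: U8 <- U1 -> U4 -> U6
  P3: U8 <- U1 -> U6
  P4: U8 <- U4 <- U2 -> U6
  P5: U8 <- U4 <- U1 -> U6
  P6: U8 <- U4 -> U6
The empty set is not sufficient: P2 (U8 <- U1 -> U4 -> U6) has no collider blocking it and no conditioned non-collider, so it is open.
Try {U1, U4}:
  P1: blocked at fork node U1 ∈ conditioning set.
  P2: blocked at fork node U1 ∈ conditioning set.
  P3: blocked at fork node U1 ∈ conditioning set.
  P4: blocked at chain node U4 ∈ conditioning set.
  P5: blocked at chain node U4 ∈ conditioning set.
  P6: blocked at fork node U4 ∈ conditioning set.
{U1, U4} contains no descendant of U8 and blocks every backdoor path.
Every element of {U1, U4} is needed (dropping U1 leaves P1 open; dropping U4 leaves P4 open), so no proper subset is valid.
Among all size-2 subsets of the eligible variables, only {U1, U4} blocks every backdoor path, so it is the unique smallest valid adjustment set.

{U1, U4}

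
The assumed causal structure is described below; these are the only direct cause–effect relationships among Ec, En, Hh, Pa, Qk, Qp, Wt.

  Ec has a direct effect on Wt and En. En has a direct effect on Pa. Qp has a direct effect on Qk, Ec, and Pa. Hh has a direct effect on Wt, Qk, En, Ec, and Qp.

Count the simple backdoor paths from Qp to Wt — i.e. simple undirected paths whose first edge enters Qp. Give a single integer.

3

A backdoor path from Qp to Wt is any simple undirected path whose first edge points into Qp (i.e. leaves Qp via a parent).
Parents of Qp: {Hh}.
Enumerating:
  P1: Qp <- Hh -> Ec -> Wt
  P2: Qp <- Hh -> En <- Ec -> Wt
  P3: Qp <- Hh -> Wt
That exhausts the simple backdoor paths. Count: 3.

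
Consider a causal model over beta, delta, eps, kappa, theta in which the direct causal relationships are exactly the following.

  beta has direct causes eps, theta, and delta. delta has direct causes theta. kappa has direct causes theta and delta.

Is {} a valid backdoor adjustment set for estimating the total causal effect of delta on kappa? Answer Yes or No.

No

Backdoor paths from delta to kappa (paths whose first edge points into delta):
  P1: delta <- theta -> kappa
Condition 1 (no descendant of delta in the set): holds — descendants of delta are {beta, kappa}; none are in {}.
Condition 2 (every backdoor path blocked by {}):
  P1: open — no interior node is in the conditioning set.
{} does not satisfy the backdoor criterion.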